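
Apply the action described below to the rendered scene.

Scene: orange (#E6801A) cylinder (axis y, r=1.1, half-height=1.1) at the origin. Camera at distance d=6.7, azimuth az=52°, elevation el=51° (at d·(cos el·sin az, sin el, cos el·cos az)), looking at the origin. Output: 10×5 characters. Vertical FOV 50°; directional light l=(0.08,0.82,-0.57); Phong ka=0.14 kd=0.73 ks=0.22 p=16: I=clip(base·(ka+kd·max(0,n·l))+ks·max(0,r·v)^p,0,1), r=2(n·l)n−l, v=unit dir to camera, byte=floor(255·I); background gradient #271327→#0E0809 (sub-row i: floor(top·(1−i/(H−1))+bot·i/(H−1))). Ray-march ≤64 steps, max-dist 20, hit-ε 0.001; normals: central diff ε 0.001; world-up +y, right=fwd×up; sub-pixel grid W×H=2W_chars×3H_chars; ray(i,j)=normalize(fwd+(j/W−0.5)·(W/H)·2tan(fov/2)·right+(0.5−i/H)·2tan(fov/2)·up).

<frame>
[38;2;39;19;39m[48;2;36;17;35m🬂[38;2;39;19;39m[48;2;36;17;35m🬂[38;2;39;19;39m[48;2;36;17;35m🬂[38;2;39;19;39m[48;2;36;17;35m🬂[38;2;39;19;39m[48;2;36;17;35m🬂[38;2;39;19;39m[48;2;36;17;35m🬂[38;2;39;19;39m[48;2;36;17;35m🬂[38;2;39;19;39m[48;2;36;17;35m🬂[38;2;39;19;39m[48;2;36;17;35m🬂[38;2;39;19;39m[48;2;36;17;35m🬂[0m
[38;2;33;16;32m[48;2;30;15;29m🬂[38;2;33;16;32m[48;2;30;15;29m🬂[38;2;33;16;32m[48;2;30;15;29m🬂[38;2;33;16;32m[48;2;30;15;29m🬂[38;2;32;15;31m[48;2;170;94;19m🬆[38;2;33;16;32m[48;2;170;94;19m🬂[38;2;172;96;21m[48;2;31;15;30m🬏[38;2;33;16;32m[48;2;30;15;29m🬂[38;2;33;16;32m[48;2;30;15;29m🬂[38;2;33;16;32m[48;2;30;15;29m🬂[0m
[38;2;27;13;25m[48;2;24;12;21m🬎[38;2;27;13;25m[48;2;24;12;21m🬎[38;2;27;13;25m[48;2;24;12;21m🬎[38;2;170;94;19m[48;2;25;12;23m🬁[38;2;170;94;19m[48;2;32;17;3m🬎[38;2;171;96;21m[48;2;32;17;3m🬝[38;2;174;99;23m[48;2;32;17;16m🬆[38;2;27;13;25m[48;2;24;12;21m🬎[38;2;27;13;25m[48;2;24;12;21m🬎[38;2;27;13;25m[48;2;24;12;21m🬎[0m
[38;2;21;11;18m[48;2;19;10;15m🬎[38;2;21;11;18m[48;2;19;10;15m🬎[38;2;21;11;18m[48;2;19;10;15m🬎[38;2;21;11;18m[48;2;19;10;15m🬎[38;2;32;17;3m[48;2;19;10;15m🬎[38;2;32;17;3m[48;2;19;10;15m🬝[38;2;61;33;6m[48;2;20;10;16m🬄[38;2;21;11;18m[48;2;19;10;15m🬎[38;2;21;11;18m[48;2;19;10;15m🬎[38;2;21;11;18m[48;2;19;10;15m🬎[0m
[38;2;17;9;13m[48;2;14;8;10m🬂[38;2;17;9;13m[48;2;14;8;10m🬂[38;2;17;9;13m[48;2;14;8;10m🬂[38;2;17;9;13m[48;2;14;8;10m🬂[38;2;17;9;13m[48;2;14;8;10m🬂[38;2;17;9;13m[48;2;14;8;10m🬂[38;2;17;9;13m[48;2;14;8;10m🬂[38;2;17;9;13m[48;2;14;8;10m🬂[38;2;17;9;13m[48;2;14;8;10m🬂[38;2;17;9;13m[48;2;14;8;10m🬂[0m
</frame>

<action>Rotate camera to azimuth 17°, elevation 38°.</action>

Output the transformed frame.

<frame>
[38;2;39;19;39m[48;2;36;17;35m🬂[38;2;39;19;39m[48;2;36;17;35m🬂[38;2;39;19;39m[48;2;36;17;35m🬂[38;2;39;19;39m[48;2;36;17;35m🬂[38;2;39;19;39m[48;2;36;17;35m🬂[38;2;39;19;39m[48;2;36;17;35m🬂[38;2;39;19;39m[48;2;36;17;35m🬂[38;2;39;19;39m[48;2;36;17;35m🬂[38;2;39;19;39m[48;2;36;17;35m🬂[38;2;39;19;39m[48;2;36;17;35m🬂[0m
[38;2;33;16;32m[48;2;30;15;29m🬂[38;2;33;16;32m[48;2;30;15;29m🬂[38;2;33;16;32m[48;2;30;15;29m🬂[38;2;33;16;32m[48;2;30;15;29m🬂[38;2;32;15;31m[48;2;172;96;21m🬆[38;2;33;16;32m[48;2;173;98;22m🬂[38;2;176;101;26m[48;2;31;15;30m🬏[38;2;33;16;32m[48;2;30;15;29m🬂[38;2;33;16;32m[48;2;30;15;29m🬂[38;2;33;16;32m[48;2;30;15;29m🬂[0m
[38;2;27;13;25m[48;2;24;12;21m🬎[38;2;27;13;25m[48;2;24;12;21m🬎[38;2;27;13;25m[48;2;24;12;21m🬎[38;2;27;13;25m[48;2;24;12;21m🬎[38;2;174;99;23m[48;2;32;17;3m🬂[38;2;178;103;27m[48;2;32;17;3m🬂[38;2;181;105;30m[48;2;28;14;15m🬀[38;2;27;13;25m[48;2;24;12;21m🬎[38;2;27;13;25m[48;2;24;12;21m🬎[38;2;27;13;25m[48;2;24;12;21m🬎[0m
[38;2;21;11;18m[48;2;19;10;15m🬎[38;2;21;11;18m[48;2;19;10;15m🬎[38;2;21;11;18m[48;2;19;10;15m🬎[38;2;21;11;18m[48;2;19;10;15m🬎[38;2;32;17;3m[48;2;19;10;15m🬬[38;2;32;17;3m[48;2;32;17;3m [38;2;32;17;3m[48;2;20;10;16m🬄[38;2;21;11;18m[48;2;19;10;15m🬎[38;2;21;11;18m[48;2;19;10;15m🬎[38;2;21;11;18m[48;2;19;10;15m🬎[0m
[38;2;17;9;13m[48;2;14;8;10m🬂[38;2;17;9;13m[48;2;14;8;10m🬂[38;2;17;9;13m[48;2;14;8;10m🬂[38;2;17;9;13m[48;2;14;8;10m🬂[38;2;17;9;13m[48;2;14;8;10m🬂[38;2;17;9;13m[48;2;14;8;10m🬂[38;2;17;9;13m[48;2;14;8;10m🬂[38;2;17;9;13m[48;2;14;8;10m🬂[38;2;17;9;13m[48;2;14;8;10m🬂[38;2;17;9;13m[48;2;14;8;10m🬂[0m
</frame>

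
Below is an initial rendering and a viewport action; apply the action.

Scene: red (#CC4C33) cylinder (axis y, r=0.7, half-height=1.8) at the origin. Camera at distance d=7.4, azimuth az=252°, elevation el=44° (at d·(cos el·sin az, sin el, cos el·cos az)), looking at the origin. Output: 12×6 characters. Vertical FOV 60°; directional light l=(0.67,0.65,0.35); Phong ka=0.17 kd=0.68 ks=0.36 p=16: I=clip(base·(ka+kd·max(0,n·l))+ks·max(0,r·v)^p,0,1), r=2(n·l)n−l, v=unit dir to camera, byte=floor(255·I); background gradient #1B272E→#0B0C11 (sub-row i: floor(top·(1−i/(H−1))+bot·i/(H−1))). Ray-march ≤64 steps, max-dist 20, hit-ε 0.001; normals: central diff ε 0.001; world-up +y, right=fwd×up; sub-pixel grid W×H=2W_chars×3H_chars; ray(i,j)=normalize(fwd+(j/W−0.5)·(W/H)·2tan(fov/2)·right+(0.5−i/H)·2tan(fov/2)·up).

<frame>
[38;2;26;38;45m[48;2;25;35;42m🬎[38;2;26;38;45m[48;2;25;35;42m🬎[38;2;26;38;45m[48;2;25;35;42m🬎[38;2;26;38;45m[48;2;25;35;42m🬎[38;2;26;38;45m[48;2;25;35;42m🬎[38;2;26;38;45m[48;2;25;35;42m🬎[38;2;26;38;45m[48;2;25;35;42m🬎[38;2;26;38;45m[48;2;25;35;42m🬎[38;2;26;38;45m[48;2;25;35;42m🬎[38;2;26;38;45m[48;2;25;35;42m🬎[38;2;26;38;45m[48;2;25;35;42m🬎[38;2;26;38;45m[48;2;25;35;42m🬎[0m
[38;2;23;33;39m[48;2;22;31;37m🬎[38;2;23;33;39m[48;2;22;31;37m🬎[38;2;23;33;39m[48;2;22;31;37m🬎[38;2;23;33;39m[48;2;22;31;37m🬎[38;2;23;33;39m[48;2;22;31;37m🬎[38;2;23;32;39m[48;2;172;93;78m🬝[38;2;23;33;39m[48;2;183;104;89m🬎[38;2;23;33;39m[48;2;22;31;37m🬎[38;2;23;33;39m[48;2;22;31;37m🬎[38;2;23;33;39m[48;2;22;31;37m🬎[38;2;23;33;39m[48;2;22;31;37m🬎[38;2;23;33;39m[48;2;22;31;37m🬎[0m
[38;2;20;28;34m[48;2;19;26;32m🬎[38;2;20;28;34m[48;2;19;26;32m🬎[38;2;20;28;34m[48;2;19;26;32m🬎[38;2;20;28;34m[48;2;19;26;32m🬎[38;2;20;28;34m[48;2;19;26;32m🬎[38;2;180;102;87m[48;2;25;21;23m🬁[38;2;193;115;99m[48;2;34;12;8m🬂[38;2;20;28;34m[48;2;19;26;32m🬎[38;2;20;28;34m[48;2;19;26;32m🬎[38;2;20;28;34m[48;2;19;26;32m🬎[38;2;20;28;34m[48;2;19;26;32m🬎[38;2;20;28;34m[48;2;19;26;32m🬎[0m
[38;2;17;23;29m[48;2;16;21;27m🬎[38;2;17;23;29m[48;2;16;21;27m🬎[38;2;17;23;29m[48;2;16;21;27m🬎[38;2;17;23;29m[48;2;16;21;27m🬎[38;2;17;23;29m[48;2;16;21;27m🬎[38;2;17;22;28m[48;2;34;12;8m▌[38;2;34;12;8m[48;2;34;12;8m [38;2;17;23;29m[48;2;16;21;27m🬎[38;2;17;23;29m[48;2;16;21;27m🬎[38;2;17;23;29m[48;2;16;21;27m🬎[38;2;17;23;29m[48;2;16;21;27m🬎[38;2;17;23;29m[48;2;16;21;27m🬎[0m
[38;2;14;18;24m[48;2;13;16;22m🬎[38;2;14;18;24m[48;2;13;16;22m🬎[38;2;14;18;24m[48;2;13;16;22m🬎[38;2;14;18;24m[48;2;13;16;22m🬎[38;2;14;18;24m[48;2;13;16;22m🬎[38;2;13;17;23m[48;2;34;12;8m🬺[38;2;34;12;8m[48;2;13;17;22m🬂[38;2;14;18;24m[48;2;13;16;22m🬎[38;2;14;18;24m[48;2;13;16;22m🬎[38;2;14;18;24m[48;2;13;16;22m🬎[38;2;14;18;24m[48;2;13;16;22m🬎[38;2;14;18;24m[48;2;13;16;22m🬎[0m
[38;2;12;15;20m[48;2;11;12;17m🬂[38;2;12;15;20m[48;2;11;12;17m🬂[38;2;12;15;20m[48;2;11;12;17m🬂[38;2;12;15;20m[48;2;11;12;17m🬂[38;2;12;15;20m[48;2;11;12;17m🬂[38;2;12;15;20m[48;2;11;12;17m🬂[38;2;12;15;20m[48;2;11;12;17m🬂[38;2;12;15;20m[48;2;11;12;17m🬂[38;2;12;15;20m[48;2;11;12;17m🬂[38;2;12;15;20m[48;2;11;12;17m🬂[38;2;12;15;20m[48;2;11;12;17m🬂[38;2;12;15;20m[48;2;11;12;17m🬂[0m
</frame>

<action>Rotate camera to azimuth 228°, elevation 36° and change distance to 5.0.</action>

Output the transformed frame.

<frame>
[38;2;26;38;45m[48;2;25;35;42m🬎[38;2;26;38;45m[48;2;25;35;42m🬎[38;2;26;38;45m[48;2;25;35;42m🬎[38;2;26;38;45m[48;2;25;35;42m🬎[38;2;26;38;45m[48;2;25;35;42m🬎[38;2;26;38;45m[48;2;25;35;42m🬎[38;2;26;38;45m[48;2;25;35;42m🬎[38;2;26;38;45m[48;2;25;35;42m🬎[38;2;26;38;45m[48;2;25;35;42m🬎[38;2;26;38;45m[48;2;25;35;42m🬎[38;2;26;38;45m[48;2;25;35;42m🬎[38;2;26;38;45m[48;2;25;35;42m🬎[0m
[38;2;23;33;39m[48;2;22;31;37m🬎[38;2;23;33;39m[48;2;22;31;37m🬎[38;2;23;33;39m[48;2;22;31;37m🬎[38;2;23;33;39m[48;2;22;31;37m🬎[38;2;23;33;39m[48;2;22;31;37m🬎[38;2;34;12;8m[48;2;140;62;46m🬱[38;2;136;58;43m[48;2;34;12;8m🬎[38;2;131;52;37m[48;2;27;24;26m🬀[38;2;23;33;39m[48;2;22;31;37m🬎[38;2;23;33;39m[48;2;22;31;37m🬎[38;2;23;33;39m[48;2;22;31;37m🬎[38;2;23;33;39m[48;2;22;31;37m🬎[0m
[38;2;20;28;34m[48;2;19;26;32m🬎[38;2;20;28;34m[48;2;19;26;32m🬎[38;2;20;28;34m[48;2;19;26;32m🬎[38;2;20;28;34m[48;2;19;26;32m🬎[38;2;20;28;34m[48;2;19;26;32m🬎[38;2;34;12;8m[48;2;34;12;8m [38;2;34;12;8m[48;2;34;12;8m [38;2;34;12;8m[48;2;20;27;33m▌[38;2;20;28;34m[48;2;19;26;32m🬎[38;2;20;28;34m[48;2;19;26;32m🬎[38;2;20;28;34m[48;2;19;26;32m🬎[38;2;20;28;34m[48;2;19;26;32m🬎[0m
[38;2;17;23;29m[48;2;16;21;27m🬎[38;2;17;23;29m[48;2;16;21;27m🬎[38;2;17;23;29m[48;2;16;21;27m🬎[38;2;17;23;29m[48;2;16;21;27m🬎[38;2;17;23;29m[48;2;16;21;27m🬎[38;2;34;12;8m[48;2;34;12;8m [38;2;34;12;8m[48;2;34;12;8m [38;2;34;12;8m[48;2;17;22;28m▌[38;2;17;23;29m[48;2;16;21;27m🬎[38;2;17;23;29m[48;2;16;21;27m🬎[38;2;17;23;29m[48;2;16;21;27m🬎[38;2;17;23;29m[48;2;16;21;27m🬎[0m
[38;2;14;18;24m[48;2;13;16;22m🬎[38;2;14;18;24m[48;2;13;16;22m🬎[38;2;14;18;24m[48;2;13;16;22m🬎[38;2;14;18;24m[48;2;13;16;22m🬎[38;2;14;18;24m[48;2;13;16;22m🬎[38;2;14;17;23m[48;2;34;12;8m▌[38;2;34;12;8m[48;2;34;12;8m [38;2;14;18;24m[48;2;13;16;22m🬎[38;2;14;18;24m[48;2;13;16;22m🬎[38;2;14;18;24m[48;2;13;16;22m🬎[38;2;14;18;24m[48;2;13;16;22m🬎[38;2;14;18;24m[48;2;13;16;22m🬎[0m
[38;2;12;15;20m[48;2;11;12;17m🬂[38;2;12;15;20m[48;2;11;12;17m🬂[38;2;12;15;20m[48;2;11;12;17m🬂[38;2;12;15;20m[48;2;11;12;17m🬂[38;2;12;15;20m[48;2;11;12;17m🬂[38;2;12;15;20m[48;2;11;12;17m🬂[38;2;12;15;20m[48;2;11;12;17m🬂[38;2;12;15;20m[48;2;11;12;17m🬂[38;2;12;15;20m[48;2;11;12;17m🬂[38;2;12;15;20m[48;2;11;12;17m🬂[38;2;12;15;20m[48;2;11;12;17m🬂[38;2;12;15;20m[48;2;11;12;17m🬂[0m
</frame>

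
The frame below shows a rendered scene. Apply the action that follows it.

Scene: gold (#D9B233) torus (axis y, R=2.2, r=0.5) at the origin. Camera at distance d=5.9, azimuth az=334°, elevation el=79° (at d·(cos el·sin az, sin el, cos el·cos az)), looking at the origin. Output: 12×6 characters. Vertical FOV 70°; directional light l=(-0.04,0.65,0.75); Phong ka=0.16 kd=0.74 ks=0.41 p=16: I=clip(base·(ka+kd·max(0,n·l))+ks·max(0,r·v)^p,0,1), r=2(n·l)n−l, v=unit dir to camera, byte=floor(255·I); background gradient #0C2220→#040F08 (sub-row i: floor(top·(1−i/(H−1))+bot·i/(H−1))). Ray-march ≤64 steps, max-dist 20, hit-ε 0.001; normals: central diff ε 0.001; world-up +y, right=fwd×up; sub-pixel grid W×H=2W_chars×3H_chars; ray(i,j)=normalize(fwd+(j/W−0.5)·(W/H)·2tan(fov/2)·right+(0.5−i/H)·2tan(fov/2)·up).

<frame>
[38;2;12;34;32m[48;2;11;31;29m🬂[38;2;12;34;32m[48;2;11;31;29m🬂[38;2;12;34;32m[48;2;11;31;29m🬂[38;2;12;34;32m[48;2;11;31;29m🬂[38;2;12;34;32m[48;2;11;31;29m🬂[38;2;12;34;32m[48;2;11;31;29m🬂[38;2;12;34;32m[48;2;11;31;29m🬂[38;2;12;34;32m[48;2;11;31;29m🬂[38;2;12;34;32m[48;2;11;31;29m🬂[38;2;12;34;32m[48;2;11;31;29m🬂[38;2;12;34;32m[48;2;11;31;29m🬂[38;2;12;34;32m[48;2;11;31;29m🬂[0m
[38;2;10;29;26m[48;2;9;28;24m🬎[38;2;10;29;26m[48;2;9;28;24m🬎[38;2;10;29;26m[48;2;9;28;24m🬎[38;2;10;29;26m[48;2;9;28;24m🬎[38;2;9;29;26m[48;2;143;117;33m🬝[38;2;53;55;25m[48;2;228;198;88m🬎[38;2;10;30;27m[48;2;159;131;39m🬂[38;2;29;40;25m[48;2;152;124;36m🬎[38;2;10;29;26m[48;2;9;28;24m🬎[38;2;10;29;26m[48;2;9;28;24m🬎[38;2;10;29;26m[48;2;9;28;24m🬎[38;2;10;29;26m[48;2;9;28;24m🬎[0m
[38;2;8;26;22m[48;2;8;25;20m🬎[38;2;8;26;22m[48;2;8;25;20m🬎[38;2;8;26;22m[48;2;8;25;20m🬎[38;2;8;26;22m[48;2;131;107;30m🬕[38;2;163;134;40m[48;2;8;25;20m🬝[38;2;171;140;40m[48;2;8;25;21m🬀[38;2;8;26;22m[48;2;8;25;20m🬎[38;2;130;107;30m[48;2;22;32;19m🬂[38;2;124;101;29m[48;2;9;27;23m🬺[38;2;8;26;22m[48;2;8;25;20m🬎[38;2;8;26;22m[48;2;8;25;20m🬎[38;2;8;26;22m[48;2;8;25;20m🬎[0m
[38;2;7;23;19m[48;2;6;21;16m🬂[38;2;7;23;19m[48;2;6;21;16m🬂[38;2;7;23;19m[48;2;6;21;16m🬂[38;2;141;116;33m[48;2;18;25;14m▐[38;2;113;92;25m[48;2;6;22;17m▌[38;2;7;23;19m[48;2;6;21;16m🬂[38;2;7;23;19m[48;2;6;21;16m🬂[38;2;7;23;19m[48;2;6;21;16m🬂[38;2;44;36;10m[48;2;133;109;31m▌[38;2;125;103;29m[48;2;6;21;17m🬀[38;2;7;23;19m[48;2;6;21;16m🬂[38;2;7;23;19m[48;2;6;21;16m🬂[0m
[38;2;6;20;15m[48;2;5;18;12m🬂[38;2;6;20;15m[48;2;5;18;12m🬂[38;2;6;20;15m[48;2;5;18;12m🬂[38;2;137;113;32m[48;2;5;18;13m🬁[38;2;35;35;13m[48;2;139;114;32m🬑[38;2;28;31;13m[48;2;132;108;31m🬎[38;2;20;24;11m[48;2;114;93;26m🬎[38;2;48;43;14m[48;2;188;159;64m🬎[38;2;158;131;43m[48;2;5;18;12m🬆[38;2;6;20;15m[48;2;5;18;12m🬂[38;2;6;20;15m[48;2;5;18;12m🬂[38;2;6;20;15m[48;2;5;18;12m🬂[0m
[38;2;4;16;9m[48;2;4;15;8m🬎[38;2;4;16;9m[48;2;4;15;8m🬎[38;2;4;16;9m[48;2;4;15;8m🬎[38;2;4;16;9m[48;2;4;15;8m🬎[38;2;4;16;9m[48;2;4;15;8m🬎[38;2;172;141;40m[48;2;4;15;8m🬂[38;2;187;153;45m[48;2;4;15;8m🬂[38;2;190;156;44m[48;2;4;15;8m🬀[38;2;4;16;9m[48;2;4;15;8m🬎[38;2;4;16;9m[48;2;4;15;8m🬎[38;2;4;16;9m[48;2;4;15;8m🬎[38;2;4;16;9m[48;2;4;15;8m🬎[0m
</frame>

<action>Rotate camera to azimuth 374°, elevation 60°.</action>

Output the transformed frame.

<frame>
[38;2;12;34;32m[48;2;11;31;29m🬂[38;2;12;34;32m[48;2;11;31;29m🬂[38;2;12;34;32m[48;2;11;31;29m🬂[38;2;12;34;32m[48;2;11;31;29m🬂[38;2;12;34;32m[48;2;11;31;29m🬂[38;2;12;34;32m[48;2;11;31;29m🬂[38;2;12;34;32m[48;2;11;31;29m🬂[38;2;12;34;32m[48;2;11;31;29m🬂[38;2;12;34;32m[48;2;11;31;29m🬂[38;2;12;34;32m[48;2;11;31;29m🬂[38;2;12;34;32m[48;2;11;31;29m🬂[38;2;12;34;32m[48;2;11;31;29m🬂[0m
[38;2;10;29;26m[48;2;9;28;24m🬎[38;2;10;29;26m[48;2;9;28;24m🬎[38;2;10;29;26m[48;2;9;28;24m🬎[38;2;10;29;26m[48;2;9;28;24m🬎[38;2;10;29;26m[48;2;9;28;24m🬎[38;2;10;29;26m[48;2;138;113;32m🬎[38;2;10;29;26m[48;2;162;133;38m🬎[38;2;116;95;27m[48;2;9;29;26m🬏[38;2;10;29;26m[48;2;9;28;24m🬎[38;2;10;29;26m[48;2;9;28;24m🬎[38;2;10;29;26m[48;2;9;28;24m🬎[38;2;10;29;26m[48;2;9;28;24m🬎[0m
[38;2;8;26;22m[48;2;8;25;20m🬎[38;2;8;26;22m[48;2;8;25;20m🬎[38;2;8;26;22m[48;2;8;25;20m🬎[38;2;8;26;22m[48;2;130;107;30m🬕[38;2;121;99;28m[48;2;8;25;20m🬝[38;2;163;134;38m[48;2;8;25;21m🬂[38;2;179;146;42m[48;2;8;25;21m🬂[38;2;180;148;45m[48;2;8;25;20m🬊[38;2;9;27;23m[48;2;126;103;29m🬁[38;2;8;26;22m[48;2;8;25;20m🬎[38;2;8;26;22m[48;2;8;25;20m🬎[38;2;8;26;22m[48;2;8;25;20m🬎[0m
[38;2;7;23;19m[48;2;6;21;16m🬂[38;2;7;23;19m[48;2;6;21;16m🬂[38;2;7;23;19m[48;2;6;21;16m🬂[38;2;128;105;29m[48;2;151;124;35m🬊[38;2;55;45;12m[48;2;13;23;15m🬐[38;2;7;23;19m[48;2;6;21;16m🬂[38;2;7;23;19m[48;2;6;21;16m🬂[38;2;7;23;19m[48;2;6;21;16m🬂[38;2;138;113;32m[48;2;96;78;22m▐[38;2;95;78;22m[48;2;6;22;17m▌[38;2;7;23;19m[48;2;6;21;16m🬂[38;2;7;23;19m[48;2;6;21;16m🬂[0m
[38;2;6;20;15m[48;2;5;18;12m🬂[38;2;6;20;15m[48;2;5;18;12m🬂[38;2;6;20;15m[48;2;5;18;12m🬂[38;2;175;144;41m[48;2;5;18;13m🬉[38;2;84;69;19m[48;2;176;146;46m🬂[38;2;39;40;16m[48;2;171;142;48m🬎[38;2;29;31;13m[48;2;150;123;35m🬎[38;2;38;39;15m[48;2;142;116;33m🬂[38;2;146;119;33m[48;2;5;18;12m🬝[38;2;6;20;15m[48;2;5;18;12m🬂[38;2;6;20;15m[48;2;5;18;12m🬂[38;2;6;20;15m[48;2;5;18;12m🬂[0m
[38;2;4;16;9m[48;2;4;15;8m🬎[38;2;4;16;9m[48;2;4;15;8m🬎[38;2;4;16;9m[48;2;4;15;8m🬎[38;2;4;16;9m[48;2;4;15;8m🬎[38;2;4;16;9m[48;2;4;15;8m🬎[38;2;193;159;46m[48;2;4;15;8m🬂[38;2;190;155;46m[48;2;4;15;8m🬂[38;2;177;145;41m[48;2;4;15;8m🬀[38;2;4;16;9m[48;2;4;15;8m🬎[38;2;4;16;9m[48;2;4;15;8m🬎[38;2;4;16;9m[48;2;4;15;8m🬎[38;2;4;16;9m[48;2;4;15;8m🬎[0m
</frame>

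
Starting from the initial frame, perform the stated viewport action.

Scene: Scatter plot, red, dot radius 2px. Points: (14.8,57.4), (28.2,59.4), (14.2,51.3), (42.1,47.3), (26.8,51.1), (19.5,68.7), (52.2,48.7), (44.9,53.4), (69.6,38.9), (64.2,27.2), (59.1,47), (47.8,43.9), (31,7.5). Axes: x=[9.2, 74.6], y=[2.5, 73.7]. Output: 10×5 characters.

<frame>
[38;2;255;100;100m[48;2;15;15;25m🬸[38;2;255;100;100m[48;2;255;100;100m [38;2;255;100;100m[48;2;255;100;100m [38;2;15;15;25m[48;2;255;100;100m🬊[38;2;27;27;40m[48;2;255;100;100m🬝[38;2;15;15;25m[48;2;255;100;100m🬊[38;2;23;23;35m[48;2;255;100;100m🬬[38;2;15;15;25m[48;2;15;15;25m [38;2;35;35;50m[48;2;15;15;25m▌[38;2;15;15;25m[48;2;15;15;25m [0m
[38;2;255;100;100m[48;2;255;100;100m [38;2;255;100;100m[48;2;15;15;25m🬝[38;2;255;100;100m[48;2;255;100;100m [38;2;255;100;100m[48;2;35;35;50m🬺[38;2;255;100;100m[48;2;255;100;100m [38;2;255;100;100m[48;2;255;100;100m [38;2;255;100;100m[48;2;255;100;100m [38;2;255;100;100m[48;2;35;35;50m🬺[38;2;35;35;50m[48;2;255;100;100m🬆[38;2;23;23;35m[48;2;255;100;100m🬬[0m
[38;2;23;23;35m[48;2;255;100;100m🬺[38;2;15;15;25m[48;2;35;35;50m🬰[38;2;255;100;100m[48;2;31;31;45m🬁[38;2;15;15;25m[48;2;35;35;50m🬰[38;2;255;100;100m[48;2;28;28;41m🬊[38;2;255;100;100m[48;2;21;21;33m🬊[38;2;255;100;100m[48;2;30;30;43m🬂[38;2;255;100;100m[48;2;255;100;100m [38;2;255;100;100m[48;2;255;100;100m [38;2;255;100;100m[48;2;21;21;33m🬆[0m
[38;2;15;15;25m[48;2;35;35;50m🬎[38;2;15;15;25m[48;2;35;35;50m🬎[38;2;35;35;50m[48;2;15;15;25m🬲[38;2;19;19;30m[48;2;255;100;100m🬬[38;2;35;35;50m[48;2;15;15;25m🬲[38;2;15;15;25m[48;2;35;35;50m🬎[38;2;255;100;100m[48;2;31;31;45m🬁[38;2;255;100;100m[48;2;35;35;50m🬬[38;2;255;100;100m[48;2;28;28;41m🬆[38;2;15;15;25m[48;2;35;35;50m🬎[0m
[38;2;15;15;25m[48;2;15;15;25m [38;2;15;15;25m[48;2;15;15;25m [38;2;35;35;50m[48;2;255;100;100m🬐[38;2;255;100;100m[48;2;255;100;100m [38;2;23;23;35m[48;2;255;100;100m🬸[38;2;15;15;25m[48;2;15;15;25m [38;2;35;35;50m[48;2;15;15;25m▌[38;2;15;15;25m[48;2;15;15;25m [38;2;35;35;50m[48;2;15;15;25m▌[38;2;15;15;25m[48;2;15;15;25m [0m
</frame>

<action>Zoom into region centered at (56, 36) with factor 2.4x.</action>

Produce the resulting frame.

<frame>
[38;2;255;100;100m[48;2;255;100;100m [38;2;15;15;25m[48;2;255;100;100m🬂[38;2;35;35;50m[48;2;255;100;100m🬀[38;2;255;100;100m[48;2;255;100;100m [38;2;25;25;37m[48;2;255;100;100m🬰[38;2;255;100;100m[48;2;255;100;100m [38;2;255;100;100m[48;2;15;15;25m🬛[38;2;15;15;25m[48;2;15;15;25m [38;2;35;35;50m[48;2;15;15;25m▌[38;2;15;15;25m[48;2;15;15;25m [0m
[38;2;255;100;100m[48;2;15;15;25m🬂[38;2;255;100;100m[48;2;15;15;25m🬬[38;2;255;100;100m[48;2;21;21;33m🬆[38;2;255;100;100m[48;2;19;19;30m🬀[38;2;35;35;50m[48;2;15;15;25m🬕[38;2;255;100;100m[48;2;19;19;30m🬁[38;2;35;35;50m[48;2;15;15;25m🬕[38;2;35;35;50m[48;2;15;15;25m🬂[38;2;35;35;50m[48;2;255;100;100m🬆[38;2;255;100;100m[48;2;35;35;50m🬺[0m
[38;2;15;15;25m[48;2;35;35;50m🬰[38;2;15;15;25m[48;2;35;35;50m🬰[38;2;35;35;50m[48;2;15;15;25m🬛[38;2;15;15;25m[48;2;35;35;50m🬰[38;2;35;35;50m[48;2;15;15;25m🬛[38;2;15;15;25m[48;2;35;35;50m🬰[38;2;35;35;50m[48;2;15;15;25m🬛[38;2;15;15;25m[48;2;35;35;50m🬰[38;2;255;100;100m[48;2;31;31;45m🬁[38;2;255;100;100m[48;2;21;21;33m🬆[0m
[38;2;15;15;25m[48;2;35;35;50m🬎[38;2;15;15;25m[48;2;35;35;50m🬎[38;2;35;35;50m[48;2;15;15;25m🬲[38;2;15;15;25m[48;2;35;35;50m🬎[38;2;35;35;50m[48;2;15;15;25m🬲[38;2;15;15;25m[48;2;35;35;50m🬎[38;2;27;27;40m[48;2;255;100;100m🬝[38;2;15;15;25m[48;2;255;100;100m🬀[38;2;21;21;33m[48;2;255;100;100m🬊[38;2;15;15;25m[48;2;35;35;50m🬎[0m
[38;2;15;15;25m[48;2;15;15;25m [38;2;15;15;25m[48;2;15;15;25m [38;2;35;35;50m[48;2;15;15;25m▌[38;2;15;15;25m[48;2;15;15;25m [38;2;35;35;50m[48;2;15;15;25m▌[38;2;15;15;25m[48;2;15;15;25m [38;2;35;35;50m[48;2;15;15;25m▌[38;2;255;100;100m[48;2;15;15;25m🬊[38;2;255;100;100m[48;2;23;23;35m🬀[38;2;15;15;25m[48;2;15;15;25m [0m
</frame>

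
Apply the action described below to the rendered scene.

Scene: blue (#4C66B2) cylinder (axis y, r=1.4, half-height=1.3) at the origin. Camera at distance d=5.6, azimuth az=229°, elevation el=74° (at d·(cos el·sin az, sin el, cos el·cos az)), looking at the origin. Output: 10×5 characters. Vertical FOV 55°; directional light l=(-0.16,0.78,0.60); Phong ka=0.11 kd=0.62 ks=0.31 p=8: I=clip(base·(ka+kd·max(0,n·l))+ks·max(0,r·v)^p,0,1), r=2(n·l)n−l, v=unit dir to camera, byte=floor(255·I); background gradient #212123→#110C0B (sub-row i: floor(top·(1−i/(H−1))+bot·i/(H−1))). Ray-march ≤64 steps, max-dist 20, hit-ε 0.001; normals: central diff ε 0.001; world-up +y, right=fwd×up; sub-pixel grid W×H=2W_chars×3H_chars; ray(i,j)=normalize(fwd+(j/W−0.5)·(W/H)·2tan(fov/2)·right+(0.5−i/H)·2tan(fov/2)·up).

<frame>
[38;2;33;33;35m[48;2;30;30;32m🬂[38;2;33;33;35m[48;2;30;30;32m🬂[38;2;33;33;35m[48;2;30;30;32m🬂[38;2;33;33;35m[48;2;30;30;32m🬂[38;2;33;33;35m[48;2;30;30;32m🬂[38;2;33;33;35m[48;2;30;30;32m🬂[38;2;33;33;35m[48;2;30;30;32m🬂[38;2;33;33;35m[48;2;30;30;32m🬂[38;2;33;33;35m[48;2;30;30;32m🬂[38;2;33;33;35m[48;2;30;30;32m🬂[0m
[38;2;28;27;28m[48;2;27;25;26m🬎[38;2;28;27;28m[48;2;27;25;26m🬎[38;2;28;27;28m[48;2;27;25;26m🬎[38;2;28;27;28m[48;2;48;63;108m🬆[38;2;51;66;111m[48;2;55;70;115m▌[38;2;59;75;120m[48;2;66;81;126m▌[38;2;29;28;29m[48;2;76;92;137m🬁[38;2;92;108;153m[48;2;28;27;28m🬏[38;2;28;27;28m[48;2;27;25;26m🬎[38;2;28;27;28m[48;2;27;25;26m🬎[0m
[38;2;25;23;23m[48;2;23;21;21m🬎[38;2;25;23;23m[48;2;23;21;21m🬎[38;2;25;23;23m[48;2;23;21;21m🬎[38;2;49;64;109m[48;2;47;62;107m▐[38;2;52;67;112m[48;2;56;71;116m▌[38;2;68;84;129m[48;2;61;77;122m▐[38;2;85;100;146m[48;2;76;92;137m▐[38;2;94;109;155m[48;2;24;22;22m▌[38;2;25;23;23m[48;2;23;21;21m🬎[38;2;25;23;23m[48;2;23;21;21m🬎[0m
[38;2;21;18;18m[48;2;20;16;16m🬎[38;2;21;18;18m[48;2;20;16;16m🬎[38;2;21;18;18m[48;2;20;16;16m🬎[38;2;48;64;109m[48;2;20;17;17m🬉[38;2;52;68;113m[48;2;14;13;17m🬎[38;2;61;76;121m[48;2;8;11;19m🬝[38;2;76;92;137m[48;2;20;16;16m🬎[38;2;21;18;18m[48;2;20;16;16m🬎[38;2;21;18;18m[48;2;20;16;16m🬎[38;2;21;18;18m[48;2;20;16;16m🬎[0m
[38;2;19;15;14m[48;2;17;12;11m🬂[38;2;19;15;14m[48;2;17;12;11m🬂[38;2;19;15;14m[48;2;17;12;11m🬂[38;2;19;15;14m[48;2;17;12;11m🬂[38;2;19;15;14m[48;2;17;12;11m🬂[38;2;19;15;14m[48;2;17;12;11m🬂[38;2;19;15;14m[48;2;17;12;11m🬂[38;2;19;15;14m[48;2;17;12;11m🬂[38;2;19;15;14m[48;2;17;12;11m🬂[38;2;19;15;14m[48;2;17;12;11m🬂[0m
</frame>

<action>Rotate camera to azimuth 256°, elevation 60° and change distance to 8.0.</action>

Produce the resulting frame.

<frame>
[38;2;33;33;35m[48;2;30;30;32m🬂[38;2;33;33;35m[48;2;30;30;32m🬂[38;2;33;33;35m[48;2;30;30;32m🬂[38;2;33;33;35m[48;2;30;30;32m🬂[38;2;33;33;35m[48;2;30;30;32m🬂[38;2;33;33;35m[48;2;30;30;32m🬂[38;2;33;33;35m[48;2;30;30;32m🬂[38;2;33;33;35m[48;2;30;30;32m🬂[38;2;33;33;35m[48;2;30;30;32m🬂[38;2;33;33;35m[48;2;30;30;32m🬂[0m
[38;2;28;27;28m[48;2;27;25;26m🬎[38;2;28;27;28m[48;2;27;25;26m🬎[38;2;28;27;28m[48;2;27;25;26m🬎[38;2;28;27;28m[48;2;27;25;26m🬎[38;2;28;27;28m[48;2;45;60;105m🬎[38;2;28;27;28m[48;2;46;61;106m🬊[38;2;48;63;108m[48;2;28;27;28m🬏[38;2;28;27;28m[48;2;27;25;26m🬎[38;2;28;27;28m[48;2;27;25;26m🬎[38;2;28;27;28m[48;2;27;25;26m🬎[0m
[38;2;25;23;23m[48;2;23;21;21m🬎[38;2;25;23;23m[48;2;23;21;21m🬎[38;2;25;23;23m[48;2;23;21;21m🬎[38;2;25;23;23m[48;2;23;21;21m🬎[38;2;45;61;106m[48;2;46;62;107m🬕[38;2;47;63;108m[48;2;50;65;110m🬕[38;2;51;67;112m[48;2;24;22;22m▌[38;2;25;23;23m[48;2;23;21;21m🬎[38;2;25;23;23m[48;2;23;21;21m🬎[38;2;25;23;23m[48;2;23;21;21m🬎[0m
[38;2;21;18;18m[48;2;20;16;16m🬎[38;2;21;18;18m[48;2;20;16;16m🬎[38;2;21;18;18m[48;2;20;16;16m🬎[38;2;21;18;18m[48;2;20;16;16m🬎[38;2;8;11;19m[48;2;20;16;16m🬊[38;2;14;13;18m[48;2;19;25;44m🬲[38;2;30;40;70m[48;2;20;17;17m🬀[38;2;21;18;18m[48;2;20;16;16m🬎[38;2;21;18;18m[48;2;20;16;16m🬎[38;2;21;18;18m[48;2;20;16;16m🬎[0m
[38;2;19;15;14m[48;2;17;12;11m🬂[38;2;19;15;14m[48;2;17;12;11m🬂[38;2;19;15;14m[48;2;17;12;11m🬂[38;2;19;15;14m[48;2;17;12;11m🬂[38;2;19;15;14m[48;2;17;12;11m🬂[38;2;19;15;14m[48;2;17;12;11m🬂[38;2;19;15;14m[48;2;17;12;11m🬂[38;2;19;15;14m[48;2;17;12;11m🬂[38;2;19;15;14m[48;2;17;12;11m🬂[38;2;19;15;14m[48;2;17;12;11m🬂[0m
</frame>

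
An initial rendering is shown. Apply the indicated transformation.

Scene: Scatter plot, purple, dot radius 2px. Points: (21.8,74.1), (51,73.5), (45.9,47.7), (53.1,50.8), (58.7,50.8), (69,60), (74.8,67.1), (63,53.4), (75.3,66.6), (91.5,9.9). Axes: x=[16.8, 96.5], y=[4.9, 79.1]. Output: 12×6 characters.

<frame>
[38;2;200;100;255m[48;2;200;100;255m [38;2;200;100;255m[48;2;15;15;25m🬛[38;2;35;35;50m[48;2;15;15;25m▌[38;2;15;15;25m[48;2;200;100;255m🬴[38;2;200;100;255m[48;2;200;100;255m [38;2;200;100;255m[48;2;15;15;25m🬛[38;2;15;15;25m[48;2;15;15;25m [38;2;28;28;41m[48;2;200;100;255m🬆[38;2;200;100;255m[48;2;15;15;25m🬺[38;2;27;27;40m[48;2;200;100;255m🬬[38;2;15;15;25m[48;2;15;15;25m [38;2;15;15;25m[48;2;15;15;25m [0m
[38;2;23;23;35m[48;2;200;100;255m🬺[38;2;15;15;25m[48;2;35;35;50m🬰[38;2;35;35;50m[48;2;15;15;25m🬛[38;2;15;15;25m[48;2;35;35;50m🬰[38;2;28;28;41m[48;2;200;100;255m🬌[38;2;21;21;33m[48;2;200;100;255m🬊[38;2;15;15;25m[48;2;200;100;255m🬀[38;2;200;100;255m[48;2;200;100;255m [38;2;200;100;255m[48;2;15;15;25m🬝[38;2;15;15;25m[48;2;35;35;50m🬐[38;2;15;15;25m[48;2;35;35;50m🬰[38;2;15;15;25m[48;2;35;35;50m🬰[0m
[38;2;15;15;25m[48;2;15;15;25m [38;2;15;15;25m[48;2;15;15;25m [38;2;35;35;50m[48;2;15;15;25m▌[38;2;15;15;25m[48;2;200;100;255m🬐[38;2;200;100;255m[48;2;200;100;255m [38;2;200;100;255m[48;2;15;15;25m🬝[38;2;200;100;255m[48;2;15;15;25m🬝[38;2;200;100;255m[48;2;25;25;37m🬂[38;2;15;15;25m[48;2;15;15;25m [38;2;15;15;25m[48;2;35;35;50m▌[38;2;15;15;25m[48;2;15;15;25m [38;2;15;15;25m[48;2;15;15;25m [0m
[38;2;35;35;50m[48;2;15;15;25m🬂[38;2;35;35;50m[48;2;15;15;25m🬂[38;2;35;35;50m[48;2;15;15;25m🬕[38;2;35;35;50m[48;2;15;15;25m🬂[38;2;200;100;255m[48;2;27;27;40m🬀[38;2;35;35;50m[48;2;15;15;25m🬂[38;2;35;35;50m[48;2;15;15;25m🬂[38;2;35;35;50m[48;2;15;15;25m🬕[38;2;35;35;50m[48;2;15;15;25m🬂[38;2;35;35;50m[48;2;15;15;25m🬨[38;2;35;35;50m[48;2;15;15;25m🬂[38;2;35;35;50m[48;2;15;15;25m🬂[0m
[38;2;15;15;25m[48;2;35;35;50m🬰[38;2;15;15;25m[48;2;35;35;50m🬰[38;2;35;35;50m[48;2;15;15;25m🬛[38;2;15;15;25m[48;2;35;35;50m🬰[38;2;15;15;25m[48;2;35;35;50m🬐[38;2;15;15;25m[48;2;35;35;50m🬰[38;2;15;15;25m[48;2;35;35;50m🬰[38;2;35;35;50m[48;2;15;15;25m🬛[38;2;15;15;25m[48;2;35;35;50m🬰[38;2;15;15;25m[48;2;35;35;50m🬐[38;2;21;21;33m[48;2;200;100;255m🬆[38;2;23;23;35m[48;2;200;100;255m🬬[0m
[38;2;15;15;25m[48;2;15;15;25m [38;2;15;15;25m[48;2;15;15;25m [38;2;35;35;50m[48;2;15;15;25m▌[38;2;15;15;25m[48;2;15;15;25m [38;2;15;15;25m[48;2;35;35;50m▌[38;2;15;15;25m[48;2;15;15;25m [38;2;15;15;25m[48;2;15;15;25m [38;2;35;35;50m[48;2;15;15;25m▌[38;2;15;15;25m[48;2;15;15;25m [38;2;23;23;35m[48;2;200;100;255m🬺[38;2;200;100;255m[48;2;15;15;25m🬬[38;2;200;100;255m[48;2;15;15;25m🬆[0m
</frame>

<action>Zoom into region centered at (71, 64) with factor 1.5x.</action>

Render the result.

<frame>
[38;2;15;15;25m[48;2;15;15;25m [38;2;15;15;25m[48;2;15;15;25m [38;2;35;35;50m[48;2;15;15;25m▌[38;2;15;15;25m[48;2;15;15;25m [38;2;15;15;25m[48;2;35;35;50m▌[38;2;15;15;25m[48;2;15;15;25m [38;2;15;15;25m[48;2;15;15;25m [38;2;35;35;50m[48;2;15;15;25m▌[38;2;15;15;25m[48;2;15;15;25m [38;2;15;15;25m[48;2;35;35;50m▌[38;2;15;15;25m[48;2;15;15;25m [38;2;15;15;25m[48;2;15;15;25m [0m
[38;2;21;21;33m[48;2;200;100;255m🬆[38;2;200;100;255m[48;2;15;15;25m🬺[38;2;27;27;40m[48;2;200;100;255m🬬[38;2;15;15;25m[48;2;35;35;50m🬰[38;2;15;15;25m[48;2;35;35;50m🬐[38;2;15;15;25m[48;2;35;35;50m🬰[38;2;23;23;35m[48;2;200;100;255m🬝[38;2;35;35;50m[48;2;15;15;25m🬛[38;2;15;15;25m[48;2;35;35;50m🬰[38;2;15;15;25m[48;2;35;35;50m🬐[38;2;15;15;25m[48;2;35;35;50m🬰[38;2;15;15;25m[48;2;35;35;50m🬰[0m
[38;2;15;15;25m[48;2;200;100;255m🬺[38;2;200;100;255m[48;2;15;15;25m🬆[38;2;35;35;50m[48;2;15;15;25m▌[38;2;15;15;25m[48;2;15;15;25m [38;2;23;23;35m[48;2;200;100;255m🬝[38;2;15;15;25m[48;2;200;100;255m🬂[38;2;200;100;255m[48;2;200;100;255m [38;2;200;100;255m[48;2;15;15;25m🬛[38;2;15;15;25m[48;2;15;15;25m [38;2;15;15;25m[48;2;35;35;50m▌[38;2;15;15;25m[48;2;15;15;25m [38;2;15;15;25m[48;2;15;15;25m [0m
[38;2;35;35;50m[48;2;15;15;25m🬂[38;2;23;23;35m[48;2;200;100;255m🬝[38;2;35;35;50m[48;2;15;15;25m🬕[38;2;25;25;37m[48;2;200;100;255m🬎[38;2;200;100;255m[48;2;200;100;255m [38;2;200;100;255m[48;2;15;15;25m🬝[38;2;200;100;255m[48;2;15;15;25m🬂[38;2;35;35;50m[48;2;15;15;25m🬕[38;2;35;35;50m[48;2;15;15;25m🬂[38;2;35;35;50m[48;2;15;15;25m🬨[38;2;35;35;50m[48;2;15;15;25m🬂[38;2;35;35;50m[48;2;15;15;25m🬂[0m
[38;2;200;100;255m[48;2;15;15;25m🬺[38;2;200;100;255m[48;2;200;100;255m [38;2;200;100;255m[48;2;200;100;255m [38;2;200;100;255m[48;2;200;100;255m [38;2;200;100;255m[48;2;35;35;50m🬝[38;2;200;100;255m[48;2;23;23;35m🬀[38;2;15;15;25m[48;2;35;35;50m🬰[38;2;35;35;50m[48;2;15;15;25m🬛[38;2;15;15;25m[48;2;35;35;50m🬰[38;2;15;15;25m[48;2;35;35;50m🬐[38;2;15;15;25m[48;2;35;35;50m🬰[38;2;15;15;25m[48;2;35;35;50m🬰[0m
[38;2;200;100;255m[48;2;15;15;25m🬆[38;2;15;15;25m[48;2;200;100;255m🬺[38;2;35;35;50m[48;2;15;15;25m▌[38;2;200;100;255m[48;2;15;15;25m🬀[38;2;15;15;25m[48;2;35;35;50m▌[38;2;15;15;25m[48;2;15;15;25m [38;2;15;15;25m[48;2;15;15;25m [38;2;35;35;50m[48;2;15;15;25m▌[38;2;15;15;25m[48;2;15;15;25m [38;2;15;15;25m[48;2;35;35;50m▌[38;2;15;15;25m[48;2;15;15;25m [38;2;15;15;25m[48;2;15;15;25m [0m
</frame>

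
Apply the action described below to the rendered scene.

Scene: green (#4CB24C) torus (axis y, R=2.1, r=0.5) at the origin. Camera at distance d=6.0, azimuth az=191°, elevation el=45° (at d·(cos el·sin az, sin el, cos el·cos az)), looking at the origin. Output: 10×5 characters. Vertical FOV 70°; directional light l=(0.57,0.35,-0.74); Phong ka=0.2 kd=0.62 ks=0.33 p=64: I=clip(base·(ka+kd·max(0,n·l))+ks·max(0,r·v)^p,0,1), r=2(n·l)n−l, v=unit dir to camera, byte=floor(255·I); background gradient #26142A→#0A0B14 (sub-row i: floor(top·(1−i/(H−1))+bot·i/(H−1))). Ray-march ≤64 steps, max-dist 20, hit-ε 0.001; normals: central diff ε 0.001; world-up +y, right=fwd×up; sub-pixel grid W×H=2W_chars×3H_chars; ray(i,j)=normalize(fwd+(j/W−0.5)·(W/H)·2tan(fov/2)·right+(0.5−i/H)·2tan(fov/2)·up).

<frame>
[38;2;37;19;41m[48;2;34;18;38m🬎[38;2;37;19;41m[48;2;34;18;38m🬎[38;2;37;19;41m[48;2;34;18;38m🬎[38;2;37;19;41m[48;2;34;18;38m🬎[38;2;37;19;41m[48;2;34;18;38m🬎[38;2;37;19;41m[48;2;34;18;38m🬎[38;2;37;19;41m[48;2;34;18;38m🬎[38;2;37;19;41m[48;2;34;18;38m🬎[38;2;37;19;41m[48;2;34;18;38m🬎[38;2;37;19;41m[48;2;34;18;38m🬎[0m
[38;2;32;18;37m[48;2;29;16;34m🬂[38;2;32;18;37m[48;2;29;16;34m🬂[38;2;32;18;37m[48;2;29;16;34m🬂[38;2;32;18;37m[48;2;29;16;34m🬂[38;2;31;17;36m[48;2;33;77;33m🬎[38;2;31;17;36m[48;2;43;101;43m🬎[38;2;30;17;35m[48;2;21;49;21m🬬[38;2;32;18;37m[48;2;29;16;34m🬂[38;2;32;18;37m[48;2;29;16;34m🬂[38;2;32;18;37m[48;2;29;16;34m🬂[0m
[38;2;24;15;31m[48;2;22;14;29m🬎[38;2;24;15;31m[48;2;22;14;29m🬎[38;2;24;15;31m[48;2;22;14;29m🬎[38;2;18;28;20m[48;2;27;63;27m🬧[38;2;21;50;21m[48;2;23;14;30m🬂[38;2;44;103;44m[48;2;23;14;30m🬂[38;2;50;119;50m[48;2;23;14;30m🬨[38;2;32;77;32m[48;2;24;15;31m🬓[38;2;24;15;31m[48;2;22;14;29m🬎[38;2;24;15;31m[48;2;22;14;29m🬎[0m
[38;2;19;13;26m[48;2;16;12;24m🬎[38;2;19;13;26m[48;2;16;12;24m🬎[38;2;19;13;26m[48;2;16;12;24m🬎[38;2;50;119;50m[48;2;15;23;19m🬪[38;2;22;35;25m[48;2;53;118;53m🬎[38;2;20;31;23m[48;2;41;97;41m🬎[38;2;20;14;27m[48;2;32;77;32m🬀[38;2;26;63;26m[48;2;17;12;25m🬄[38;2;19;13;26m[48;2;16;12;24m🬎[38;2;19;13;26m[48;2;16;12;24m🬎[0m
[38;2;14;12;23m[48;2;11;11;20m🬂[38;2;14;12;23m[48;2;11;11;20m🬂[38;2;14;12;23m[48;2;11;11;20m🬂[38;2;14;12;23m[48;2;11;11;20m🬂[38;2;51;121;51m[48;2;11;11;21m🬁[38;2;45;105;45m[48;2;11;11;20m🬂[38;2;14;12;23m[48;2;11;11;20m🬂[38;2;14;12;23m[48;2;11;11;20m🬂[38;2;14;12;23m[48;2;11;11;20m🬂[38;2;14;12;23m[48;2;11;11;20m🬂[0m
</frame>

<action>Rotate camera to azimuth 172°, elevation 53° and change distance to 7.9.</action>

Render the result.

<frame>
[38;2;37;19;41m[48;2;34;18;38m🬎[38;2;37;19;41m[48;2;34;18;38m🬎[38;2;37;19;41m[48;2;34;18;38m🬎[38;2;37;19;41m[48;2;34;18;38m🬎[38;2;37;19;41m[48;2;34;18;38m🬎[38;2;37;19;41m[48;2;34;18;38m🬎[38;2;37;19;41m[48;2;34;18;38m🬎[38;2;37;19;41m[48;2;34;18;38m🬎[38;2;37;19;41m[48;2;34;18;38m🬎[38;2;37;19;41m[48;2;34;18;38m🬎[0m
[38;2;32;18;37m[48;2;29;16;34m🬂[38;2;32;18;37m[48;2;29;16;34m🬂[38;2;32;18;37m[48;2;29;16;34m🬂[38;2;32;18;37m[48;2;29;16;34m🬂[38;2;32;18;37m[48;2;29;16;34m🬂[38;2;30;17;35m[48;2;22;51;22m🬬[38;2;32;18;37m[48;2;29;16;34m🬂[38;2;32;18;37m[48;2;29;16;34m🬂[38;2;32;18;37m[48;2;29;16;34m🬂[38;2;32;18;37m[48;2;29;16;34m🬂[0m
[38;2;24;15;31m[48;2;22;14;29m🬎[38;2;24;15;31m[48;2;22;14;29m🬎[38;2;24;15;31m[48;2;22;14;29m🬎[38;2;24;15;31m[48;2;32;76;32m🬕[38;2;36;85;36m[48;2;20;19;26m🬂[38;2;56;132;56m[48;2;23;14;30m🬂[38;2;39;91;39m[48;2;23;15;30m🬪[38;2;24;15;31m[48;2;22;14;29m🬎[38;2;24;15;31m[48;2;22;14;29m🬎[38;2;24;15;31m[48;2;22;14;29m🬎[0m
[38;2;19;13;26m[48;2;16;12;24m🬎[38;2;19;13;26m[48;2;16;12;24m🬎[38;2;19;13;26m[48;2;16;12;24m🬎[38;2;52;121;52m[48;2;17;12;25m🬁[38;2;50;118;50m[48;2;17;20;23m🬋[38;2;43;102;43m[48;2;18;13;26m🬚[38;2;33;79;33m[48;2;16;12;24m🬆[38;2;19;13;26m[48;2;16;12;24m🬎[38;2;19;13;26m[48;2;16;12;24m🬎[38;2;19;13;26m[48;2;16;12;24m🬎[0m
[38;2;14;12;23m[48;2;11;11;20m🬂[38;2;14;12;23m[48;2;11;11;20m🬂[38;2;14;12;23m[48;2;11;11;20m🬂[38;2;14;12;23m[48;2;11;11;20m🬂[38;2;14;12;23m[48;2;11;11;20m🬂[38;2;14;12;23m[48;2;11;11;20m🬂[38;2;14;12;23m[48;2;11;11;20m🬂[38;2;14;12;23m[48;2;11;11;20m🬂[38;2;14;12;23m[48;2;11;11;20m🬂[38;2;14;12;23m[48;2;11;11;20m🬂[0m
</frame>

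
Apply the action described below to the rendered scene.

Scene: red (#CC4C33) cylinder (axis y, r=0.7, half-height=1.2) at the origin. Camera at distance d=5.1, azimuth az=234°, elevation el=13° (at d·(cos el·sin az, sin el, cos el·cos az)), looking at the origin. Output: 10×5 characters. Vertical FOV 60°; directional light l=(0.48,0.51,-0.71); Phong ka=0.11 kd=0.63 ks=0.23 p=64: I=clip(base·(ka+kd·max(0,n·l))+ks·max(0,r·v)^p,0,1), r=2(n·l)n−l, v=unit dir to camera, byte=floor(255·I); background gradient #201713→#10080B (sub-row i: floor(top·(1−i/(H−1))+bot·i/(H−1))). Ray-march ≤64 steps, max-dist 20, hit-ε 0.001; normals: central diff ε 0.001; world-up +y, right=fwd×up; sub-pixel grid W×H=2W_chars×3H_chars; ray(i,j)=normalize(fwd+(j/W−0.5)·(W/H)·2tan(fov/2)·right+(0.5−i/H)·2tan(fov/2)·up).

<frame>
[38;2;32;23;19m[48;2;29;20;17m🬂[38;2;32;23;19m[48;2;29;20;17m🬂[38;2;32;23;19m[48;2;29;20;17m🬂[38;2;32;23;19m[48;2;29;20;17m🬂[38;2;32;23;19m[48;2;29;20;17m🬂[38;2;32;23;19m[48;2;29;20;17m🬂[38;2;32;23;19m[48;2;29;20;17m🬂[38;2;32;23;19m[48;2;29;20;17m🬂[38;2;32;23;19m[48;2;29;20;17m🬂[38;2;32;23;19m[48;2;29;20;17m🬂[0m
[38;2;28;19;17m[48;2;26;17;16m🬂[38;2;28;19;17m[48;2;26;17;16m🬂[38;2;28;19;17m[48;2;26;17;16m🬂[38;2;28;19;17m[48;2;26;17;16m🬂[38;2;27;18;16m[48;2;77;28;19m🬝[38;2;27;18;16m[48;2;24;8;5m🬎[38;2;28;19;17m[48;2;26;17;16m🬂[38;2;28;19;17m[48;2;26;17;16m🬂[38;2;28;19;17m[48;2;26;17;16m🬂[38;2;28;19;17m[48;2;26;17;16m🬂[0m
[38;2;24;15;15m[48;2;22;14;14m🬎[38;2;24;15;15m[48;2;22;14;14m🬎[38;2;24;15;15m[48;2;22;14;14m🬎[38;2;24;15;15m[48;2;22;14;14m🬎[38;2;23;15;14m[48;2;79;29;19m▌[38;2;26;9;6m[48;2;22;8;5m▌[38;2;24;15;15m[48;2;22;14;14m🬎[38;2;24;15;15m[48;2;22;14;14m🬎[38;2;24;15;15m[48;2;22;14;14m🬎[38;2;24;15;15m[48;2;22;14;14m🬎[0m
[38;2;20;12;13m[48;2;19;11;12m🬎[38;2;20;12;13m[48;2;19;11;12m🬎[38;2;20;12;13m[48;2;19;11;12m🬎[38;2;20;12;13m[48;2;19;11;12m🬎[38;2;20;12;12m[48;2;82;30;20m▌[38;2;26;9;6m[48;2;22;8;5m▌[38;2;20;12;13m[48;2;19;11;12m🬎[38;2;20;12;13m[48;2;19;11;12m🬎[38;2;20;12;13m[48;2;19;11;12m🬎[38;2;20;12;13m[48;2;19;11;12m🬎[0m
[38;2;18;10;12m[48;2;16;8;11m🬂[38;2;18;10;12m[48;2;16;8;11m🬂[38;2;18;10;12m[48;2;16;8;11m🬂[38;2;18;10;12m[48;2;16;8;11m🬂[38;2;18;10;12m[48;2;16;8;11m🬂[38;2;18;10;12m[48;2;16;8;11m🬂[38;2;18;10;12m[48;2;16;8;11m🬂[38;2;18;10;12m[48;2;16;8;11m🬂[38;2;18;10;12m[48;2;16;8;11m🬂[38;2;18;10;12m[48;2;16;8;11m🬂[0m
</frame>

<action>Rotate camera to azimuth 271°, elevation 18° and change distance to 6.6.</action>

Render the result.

<frame>
[38;2;32;23;19m[48;2;29;20;17m🬂[38;2;32;23;19m[48;2;29;20;17m🬂[38;2;32;23;19m[48;2;29;20;17m🬂[38;2;32;23;19m[48;2;29;20;17m🬂[38;2;32;23;19m[48;2;29;20;17m🬂[38;2;32;23;19m[48;2;29;20;17m🬂[38;2;32;23;19m[48;2;29;20;17m🬂[38;2;32;23;19m[48;2;29;20;17m🬂[38;2;32;23;19m[48;2;29;20;17m🬂[38;2;32;23;19m[48;2;29;20;17m🬂[0m
[38;2;28;19;17m[48;2;26;17;16m🬂[38;2;28;19;17m[48;2;26;17;16m🬂[38;2;28;19;17m[48;2;26;17;16m🬂[38;2;28;19;17m[48;2;26;17;16m🬂[38;2;27;18;16m[48;2;87;32;21m🬝[38;2;27;18;16m[48;2;87;32;21m🬎[38;2;28;19;17m[48;2;26;17;16m🬂[38;2;28;19;17m[48;2;26;17;16m🬂[38;2;28;19;17m[48;2;26;17;16m🬂[38;2;28;19;17m[48;2;26;17;16m🬂[0m
[38;2;24;15;15m[48;2;22;14;14m🬎[38;2;24;15;15m[48;2;22;14;14m🬎[38;2;24;15;15m[48;2;22;14;14m🬎[38;2;24;15;15m[48;2;22;14;14m🬎[38;2;23;15;14m[48;2;33;12;8m▌[38;2;22;8;5m[48;2;22;8;5m [38;2;24;15;15m[48;2;22;14;14m🬎[38;2;24;15;15m[48;2;22;14;14m🬎[38;2;24;15;15m[48;2;22;14;14m🬎[38;2;24;15;15m[48;2;22;14;14m🬎[0m
[38;2;20;12;13m[48;2;19;11;12m🬎[38;2;20;12;13m[48;2;19;11;12m🬎[38;2;20;12;13m[48;2;19;11;12m🬎[38;2;20;12;13m[48;2;19;11;12m🬎[38;2;40;14;9m[48;2;19;11;12m🬉[38;2;22;8;5m[48;2;19;11;12m🬎[38;2;20;12;13m[48;2;19;11;12m🬎[38;2;20;12;13m[48;2;19;11;12m🬎[38;2;20;12;13m[48;2;19;11;12m🬎[38;2;20;12;13m[48;2;19;11;12m🬎[0m
[38;2;18;10;12m[48;2;16;8;11m🬂[38;2;18;10;12m[48;2;16;8;11m🬂[38;2;18;10;12m[48;2;16;8;11m🬂[38;2;18;10;12m[48;2;16;8;11m🬂[38;2;18;10;12m[48;2;16;8;11m🬂[38;2;18;10;12m[48;2;16;8;11m🬂[38;2;18;10;12m[48;2;16;8;11m🬂[38;2;18;10;12m[48;2;16;8;11m🬂[38;2;18;10;12m[48;2;16;8;11m🬂[38;2;18;10;12m[48;2;16;8;11m🬂[0m
</frame>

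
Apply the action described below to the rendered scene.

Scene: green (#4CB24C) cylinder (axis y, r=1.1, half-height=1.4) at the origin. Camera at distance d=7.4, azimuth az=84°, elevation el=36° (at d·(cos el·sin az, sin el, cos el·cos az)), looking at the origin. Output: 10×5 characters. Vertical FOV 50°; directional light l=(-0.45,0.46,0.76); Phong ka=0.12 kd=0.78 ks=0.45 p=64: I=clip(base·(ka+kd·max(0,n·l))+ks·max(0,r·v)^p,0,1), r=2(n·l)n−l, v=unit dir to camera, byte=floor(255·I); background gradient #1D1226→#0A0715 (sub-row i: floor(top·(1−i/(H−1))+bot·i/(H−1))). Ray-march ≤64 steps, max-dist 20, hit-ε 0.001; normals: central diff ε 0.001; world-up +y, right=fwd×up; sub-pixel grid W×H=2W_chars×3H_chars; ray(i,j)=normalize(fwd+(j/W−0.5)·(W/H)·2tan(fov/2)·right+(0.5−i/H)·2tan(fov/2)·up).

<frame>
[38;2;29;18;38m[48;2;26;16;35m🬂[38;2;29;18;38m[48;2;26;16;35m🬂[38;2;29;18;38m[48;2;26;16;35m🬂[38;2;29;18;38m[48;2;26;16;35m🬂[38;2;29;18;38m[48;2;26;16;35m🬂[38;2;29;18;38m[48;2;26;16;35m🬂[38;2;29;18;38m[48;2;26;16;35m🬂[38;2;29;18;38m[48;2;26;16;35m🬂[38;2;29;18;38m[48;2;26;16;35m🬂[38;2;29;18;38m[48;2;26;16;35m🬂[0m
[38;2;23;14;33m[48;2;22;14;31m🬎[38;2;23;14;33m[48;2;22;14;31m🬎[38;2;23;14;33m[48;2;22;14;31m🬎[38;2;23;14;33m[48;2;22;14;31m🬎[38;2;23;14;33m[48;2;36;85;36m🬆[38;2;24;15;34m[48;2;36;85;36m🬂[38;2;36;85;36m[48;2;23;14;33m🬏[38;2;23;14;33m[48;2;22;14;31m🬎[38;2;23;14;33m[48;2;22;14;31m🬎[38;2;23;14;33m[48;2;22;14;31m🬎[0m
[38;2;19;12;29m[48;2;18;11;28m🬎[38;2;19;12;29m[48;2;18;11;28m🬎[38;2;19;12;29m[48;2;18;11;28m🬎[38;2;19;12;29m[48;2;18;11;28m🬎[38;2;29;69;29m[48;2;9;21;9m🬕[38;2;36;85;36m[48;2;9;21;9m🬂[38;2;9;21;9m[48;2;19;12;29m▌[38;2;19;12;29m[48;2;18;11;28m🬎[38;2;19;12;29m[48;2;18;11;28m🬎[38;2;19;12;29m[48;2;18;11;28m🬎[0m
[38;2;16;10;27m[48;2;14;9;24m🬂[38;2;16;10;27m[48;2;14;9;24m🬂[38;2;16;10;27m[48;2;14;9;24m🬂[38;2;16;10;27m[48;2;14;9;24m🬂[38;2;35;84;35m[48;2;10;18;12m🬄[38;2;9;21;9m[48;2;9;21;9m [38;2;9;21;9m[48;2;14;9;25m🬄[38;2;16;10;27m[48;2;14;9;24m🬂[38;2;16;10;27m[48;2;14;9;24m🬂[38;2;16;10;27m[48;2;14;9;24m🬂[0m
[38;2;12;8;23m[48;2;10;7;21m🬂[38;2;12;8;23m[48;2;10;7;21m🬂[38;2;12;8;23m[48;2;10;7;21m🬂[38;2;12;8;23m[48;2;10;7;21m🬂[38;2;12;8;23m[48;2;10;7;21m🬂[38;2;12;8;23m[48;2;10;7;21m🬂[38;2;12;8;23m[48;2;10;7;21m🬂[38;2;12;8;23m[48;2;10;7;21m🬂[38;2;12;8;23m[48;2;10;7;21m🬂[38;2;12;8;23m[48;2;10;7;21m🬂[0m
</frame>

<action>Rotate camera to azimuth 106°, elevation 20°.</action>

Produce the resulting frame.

<frame>
[38;2;29;18;38m[48;2;26;16;35m🬂[38;2;29;18;38m[48;2;26;16;35m🬂[38;2;29;18;38m[48;2;26;16;35m🬂[38;2;29;18;38m[48;2;26;16;35m🬂[38;2;29;18;38m[48;2;26;16;35m🬂[38;2;29;18;38m[48;2;26;16;35m🬂[38;2;29;18;38m[48;2;26;16;35m🬂[38;2;29;18;38m[48;2;26;16;35m🬂[38;2;29;18;38m[48;2;26;16;35m🬂[38;2;29;18;38m[48;2;26;16;35m🬂[0m
[38;2;23;14;33m[48;2;22;14;31m🬎[38;2;23;14;33m[48;2;22;14;31m🬎[38;2;23;14;33m[48;2;22;14;31m🬎[38;2;23;14;33m[48;2;22;14;31m🬎[38;2;23;14;33m[48;2;9;21;9m🬎[38;2;23;14;33m[48;2;9;21;9m🬎[38;2;23;14;33m[48;2;9;21;9m🬬[38;2;23;14;33m[48;2;22;14;31m🬎[38;2;23;14;33m[48;2;22;14;31m🬎[38;2;23;14;33m[48;2;22;14;31m🬎[0m
[38;2;19;12;29m[48;2;18;11;28m🬎[38;2;19;12;29m[48;2;18;11;28m🬎[38;2;19;12;29m[48;2;18;11;28m🬎[38;2;19;12;29m[48;2;18;11;28m🬎[38;2;9;21;9m[48;2;11;27;11m🬬[38;2;9;21;9m[48;2;9;21;9m [38;2;9;21;9m[48;2;19;12;29m▌[38;2;19;12;29m[48;2;18;11;28m🬎[38;2;19;12;29m[48;2;18;11;28m🬎[38;2;19;12;29m[48;2;18;11;28m🬎[0m
[38;2;16;10;27m[48;2;14;9;24m🬂[38;2;16;10;27m[48;2;14;9;24m🬂[38;2;16;10;27m[48;2;14;9;24m🬂[38;2;16;10;27m[48;2;14;9;24m🬂[38;2;11;25;11m[48;2;14;9;24m🬬[38;2;9;21;9m[48;2;9;21;9m [38;2;9;21;9m[48;2;14;9;25m🬄[38;2;16;10;27m[48;2;14;9;24m🬂[38;2;16;10;27m[48;2;14;9;24m🬂[38;2;16;10;27m[48;2;14;9;24m🬂[0m
[38;2;12;8;23m[48;2;10;7;21m🬂[38;2;12;8;23m[48;2;10;7;21m🬂[38;2;12;8;23m[48;2;10;7;21m🬂[38;2;12;8;23m[48;2;10;7;21m🬂[38;2;12;8;23m[48;2;10;7;21m🬂[38;2;12;8;23m[48;2;10;7;21m🬂[38;2;12;8;23m[48;2;10;7;21m🬂[38;2;12;8;23m[48;2;10;7;21m🬂[38;2;12;8;23m[48;2;10;7;21m🬂[38;2;12;8;23m[48;2;10;7;21m🬂[0m
</frame>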